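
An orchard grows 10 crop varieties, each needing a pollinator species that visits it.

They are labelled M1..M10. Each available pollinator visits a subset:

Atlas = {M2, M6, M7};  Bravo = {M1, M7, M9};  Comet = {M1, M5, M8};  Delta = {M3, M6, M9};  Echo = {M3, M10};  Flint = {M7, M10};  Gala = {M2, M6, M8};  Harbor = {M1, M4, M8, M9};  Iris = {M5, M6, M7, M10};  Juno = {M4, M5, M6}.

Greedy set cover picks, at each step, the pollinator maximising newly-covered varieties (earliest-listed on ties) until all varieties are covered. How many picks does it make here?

Greedy: pick Harbor (covers 4 new) → pick Iris (covers 4 new) → pick Atlas (covers 1 new) → pick Delta (covers 1 new). Total picks: 4.

4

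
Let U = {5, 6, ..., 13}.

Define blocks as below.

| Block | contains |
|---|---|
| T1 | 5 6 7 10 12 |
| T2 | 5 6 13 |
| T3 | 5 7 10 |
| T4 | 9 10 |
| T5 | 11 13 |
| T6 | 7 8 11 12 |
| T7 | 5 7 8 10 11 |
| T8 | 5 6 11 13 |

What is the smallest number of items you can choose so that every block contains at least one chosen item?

3

H = {5, 9, 11} meets every block (each contains at least one member of H), and |H| = 3.
The blocks T2, T4, T6 are pairwise disjoint, so any hitting set needs a separate item for each — at least 3. Hence 3 is optimal.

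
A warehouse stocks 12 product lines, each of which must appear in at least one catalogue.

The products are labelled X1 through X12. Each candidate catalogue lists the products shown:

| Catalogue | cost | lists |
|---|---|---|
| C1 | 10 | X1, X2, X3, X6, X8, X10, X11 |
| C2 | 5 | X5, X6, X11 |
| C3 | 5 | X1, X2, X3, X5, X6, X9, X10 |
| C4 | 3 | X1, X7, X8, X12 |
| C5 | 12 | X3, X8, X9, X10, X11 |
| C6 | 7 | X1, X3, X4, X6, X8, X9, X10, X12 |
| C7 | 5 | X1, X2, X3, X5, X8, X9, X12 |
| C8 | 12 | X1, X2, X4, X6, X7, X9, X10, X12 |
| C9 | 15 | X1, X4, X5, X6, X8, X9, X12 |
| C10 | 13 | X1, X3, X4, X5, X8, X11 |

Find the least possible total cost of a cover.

20

C2, C4, C6, C7 together cover every product (C2 ∪ C4 ∪ C6 ∪ C7 = {X1, X2, X3, X4, X5, X6, X7, X8, X9, X10, X11, X12}); total cost 5 + 3 + 7 + 5 = 20.
No covering selection has total cost below 20.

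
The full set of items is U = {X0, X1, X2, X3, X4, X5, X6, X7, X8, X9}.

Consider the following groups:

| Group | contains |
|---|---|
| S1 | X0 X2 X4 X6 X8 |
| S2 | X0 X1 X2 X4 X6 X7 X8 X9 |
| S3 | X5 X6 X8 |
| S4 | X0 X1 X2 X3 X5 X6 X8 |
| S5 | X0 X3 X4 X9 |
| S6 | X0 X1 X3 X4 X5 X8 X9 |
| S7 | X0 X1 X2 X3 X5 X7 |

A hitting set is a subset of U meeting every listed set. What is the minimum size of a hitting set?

Take H = {X3, X8}. Each listed group contains at least one of these, so H is a hitting set of size 2.
The groups S3, S5 are pairwise disjoint, so any hitting set needs a separate item for each — at least 2. Hence 2 is optimal.

2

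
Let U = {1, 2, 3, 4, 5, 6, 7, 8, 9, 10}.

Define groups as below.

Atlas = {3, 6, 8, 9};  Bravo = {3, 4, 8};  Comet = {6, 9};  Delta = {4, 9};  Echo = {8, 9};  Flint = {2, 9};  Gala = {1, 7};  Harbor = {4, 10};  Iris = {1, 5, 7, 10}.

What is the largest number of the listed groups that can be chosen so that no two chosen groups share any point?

Atlas, Gala, Harbor are pairwise disjoint (Atlas={3,6,8,9}; Gala={1,7}; Harbor={4,10}).
Every remaining group overlaps one of these, and no 4 of the listed groups are pairwise disjoint, so 3 is the maximum.

3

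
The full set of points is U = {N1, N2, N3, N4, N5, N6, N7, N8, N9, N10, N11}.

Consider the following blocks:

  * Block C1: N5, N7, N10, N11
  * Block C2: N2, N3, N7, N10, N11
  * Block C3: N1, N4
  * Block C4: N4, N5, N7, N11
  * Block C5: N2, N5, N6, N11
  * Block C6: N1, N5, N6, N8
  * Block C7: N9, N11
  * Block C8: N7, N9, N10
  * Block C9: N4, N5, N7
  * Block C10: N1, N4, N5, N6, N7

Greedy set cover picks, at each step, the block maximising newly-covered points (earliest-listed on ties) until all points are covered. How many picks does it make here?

4

Greedy: pick C2 (covers 5 new) → pick C6 (covers 4 new) → pick C3 (covers 1 new) → pick C7 (covers 1 new). Total picks: 4.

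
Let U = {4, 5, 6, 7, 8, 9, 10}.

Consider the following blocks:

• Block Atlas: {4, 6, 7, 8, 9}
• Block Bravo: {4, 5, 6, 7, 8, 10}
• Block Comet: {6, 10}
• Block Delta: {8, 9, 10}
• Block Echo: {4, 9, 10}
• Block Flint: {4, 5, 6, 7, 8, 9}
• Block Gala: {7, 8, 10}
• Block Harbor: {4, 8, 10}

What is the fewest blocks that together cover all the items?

Take {Bravo, Echo}. Their union is {4, 5, 6, 7, 8, 9, 10}, which is all 7 items.
No single block has all 7 items (the largest, Bravo, has 6), so 2 is optimal.

2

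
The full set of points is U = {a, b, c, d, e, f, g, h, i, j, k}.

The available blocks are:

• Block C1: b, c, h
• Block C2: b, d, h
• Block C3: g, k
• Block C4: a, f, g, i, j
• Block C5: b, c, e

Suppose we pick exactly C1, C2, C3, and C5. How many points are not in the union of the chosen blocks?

Union of C1, C2, C3, C5 = {b, c, d, e, g, h, k}.
Not covered: a, f, i, j — 4 points.

4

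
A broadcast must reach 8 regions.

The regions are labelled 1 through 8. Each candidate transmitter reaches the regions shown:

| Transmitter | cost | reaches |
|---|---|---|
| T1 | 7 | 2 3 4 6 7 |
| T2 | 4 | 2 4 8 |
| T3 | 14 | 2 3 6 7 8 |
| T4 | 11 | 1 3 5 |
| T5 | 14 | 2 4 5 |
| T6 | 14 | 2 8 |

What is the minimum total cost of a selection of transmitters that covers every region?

T1, T2, T4 together cover every region (T1 ∪ T2 ∪ T4 = {1, 2, 3, 4, 5, 6, 7, 8}); total cost 7 + 4 + 11 = 22.
No covering selection has total cost below 22.

22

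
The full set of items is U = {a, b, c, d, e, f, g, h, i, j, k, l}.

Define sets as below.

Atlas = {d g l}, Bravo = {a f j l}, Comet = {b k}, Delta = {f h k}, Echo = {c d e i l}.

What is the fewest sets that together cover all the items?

5

Take {Atlas, Bravo, Comet, Delta, Echo}. Their union is {a, b, c, d, e, f, g, h, i, j, k, l}, which is all 12 items.
No 4 of the 5 sets cover everything (all 5 combinations miss at least one item), so 5 is optimal.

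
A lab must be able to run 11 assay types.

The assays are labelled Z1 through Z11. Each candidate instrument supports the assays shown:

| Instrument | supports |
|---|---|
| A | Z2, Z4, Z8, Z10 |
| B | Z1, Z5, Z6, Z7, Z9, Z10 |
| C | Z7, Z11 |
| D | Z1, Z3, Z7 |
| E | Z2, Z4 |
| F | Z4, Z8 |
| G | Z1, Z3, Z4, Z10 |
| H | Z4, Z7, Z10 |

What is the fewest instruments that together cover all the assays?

4

A and B and C and D together: A ∪ B ∪ C ∪ D = {Z1, Z2, Z3, Z4, Z5, Z6, Z7, Z8, Z9, Z10, Z11} — every assay is covered.
No 3 of the 8 instruments cover everything (all 56 combinations miss at least one assay), so 4 is optimal.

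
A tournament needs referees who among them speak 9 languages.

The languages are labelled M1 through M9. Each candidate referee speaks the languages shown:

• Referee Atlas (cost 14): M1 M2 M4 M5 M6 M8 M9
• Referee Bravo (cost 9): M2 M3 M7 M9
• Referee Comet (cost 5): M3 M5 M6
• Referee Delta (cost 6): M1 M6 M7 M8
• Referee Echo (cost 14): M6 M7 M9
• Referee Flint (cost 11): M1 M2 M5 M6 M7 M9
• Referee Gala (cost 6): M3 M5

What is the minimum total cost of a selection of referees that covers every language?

Atlas, Bravo together cover every language (Atlas ∪ Bravo = {M1, M2, M3, M4, M5, M6, M7, M8, M9}); total cost 14 + 9 = 23.
The greedy pick Delta, Comet, Bravo, Atlas costs 34; no covering selection beats 23.

23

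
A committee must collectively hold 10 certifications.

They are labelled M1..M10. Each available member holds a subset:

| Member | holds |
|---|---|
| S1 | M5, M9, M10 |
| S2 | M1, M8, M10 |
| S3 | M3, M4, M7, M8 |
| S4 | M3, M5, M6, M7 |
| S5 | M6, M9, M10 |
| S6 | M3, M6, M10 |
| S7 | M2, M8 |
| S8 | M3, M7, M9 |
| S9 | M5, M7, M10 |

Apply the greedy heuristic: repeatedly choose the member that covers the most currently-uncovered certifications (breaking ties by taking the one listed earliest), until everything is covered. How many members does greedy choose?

5

Greedy: pick S3 (covers 4 new) → pick S1 (covers 3 new) → pick S2 (covers 1 new) → pick S4 (covers 1 new) → pick S7 (covers 1 new). Total picks: 5.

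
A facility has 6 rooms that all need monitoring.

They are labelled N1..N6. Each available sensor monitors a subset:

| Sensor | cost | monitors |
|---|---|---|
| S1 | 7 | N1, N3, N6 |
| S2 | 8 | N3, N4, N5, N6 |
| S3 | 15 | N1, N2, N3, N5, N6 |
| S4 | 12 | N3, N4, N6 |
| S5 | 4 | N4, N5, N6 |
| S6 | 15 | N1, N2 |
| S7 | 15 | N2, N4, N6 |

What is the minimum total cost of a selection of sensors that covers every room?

19

S3, S5 together cover every room (S3 ∪ S5 = {N1, N2, N3, N4, N5, N6}); total cost 15 + 4 = 19.
The greedy pick S5, S1, S3 costs 26; no covering selection beats 19.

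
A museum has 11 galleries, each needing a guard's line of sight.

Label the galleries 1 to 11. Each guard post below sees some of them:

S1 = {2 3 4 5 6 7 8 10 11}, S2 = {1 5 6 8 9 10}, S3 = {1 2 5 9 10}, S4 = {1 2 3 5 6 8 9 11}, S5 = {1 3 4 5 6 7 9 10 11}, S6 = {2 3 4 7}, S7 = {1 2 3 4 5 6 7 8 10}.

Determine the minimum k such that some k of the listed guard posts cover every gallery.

2

S1 and S4 together: S1 ∪ S4 = {1, 2, 3, 4, 5, 6, 7, 8, 9, 10, 11} — every gallery is covered.
No single guard post has all 11 galleries (the largest, S1, has 9), so 2 is optimal.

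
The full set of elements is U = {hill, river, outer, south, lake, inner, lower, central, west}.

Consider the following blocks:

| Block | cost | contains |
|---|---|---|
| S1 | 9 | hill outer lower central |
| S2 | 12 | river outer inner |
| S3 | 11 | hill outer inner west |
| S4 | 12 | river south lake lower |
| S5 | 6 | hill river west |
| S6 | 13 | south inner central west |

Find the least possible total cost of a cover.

S1, S3, S4 together cover every element (S1 ∪ S3 ∪ S4 = {hill, river, outer, south, lake, inner, lower, central, west}); total cost 9 + 11 + 12 = 32.
The greedy pick S5, S1, S4, S3 costs 38; no covering selection beats 32.

32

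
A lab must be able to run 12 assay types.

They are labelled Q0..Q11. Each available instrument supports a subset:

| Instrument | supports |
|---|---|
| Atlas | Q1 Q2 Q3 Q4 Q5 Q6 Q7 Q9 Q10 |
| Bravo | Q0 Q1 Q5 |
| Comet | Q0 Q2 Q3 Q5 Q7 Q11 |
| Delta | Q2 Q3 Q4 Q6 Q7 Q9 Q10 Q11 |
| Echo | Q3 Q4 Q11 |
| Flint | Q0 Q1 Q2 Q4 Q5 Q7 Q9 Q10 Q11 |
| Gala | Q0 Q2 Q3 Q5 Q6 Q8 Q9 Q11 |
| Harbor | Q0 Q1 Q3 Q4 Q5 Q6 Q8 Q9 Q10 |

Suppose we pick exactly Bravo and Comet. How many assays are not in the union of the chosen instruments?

5

Union of Bravo, Comet = {Q0, Q1, Q2, Q3, Q5, Q7, Q11}.
Not covered: Q4, Q6, Q8, Q9, Q10 — 5 assays.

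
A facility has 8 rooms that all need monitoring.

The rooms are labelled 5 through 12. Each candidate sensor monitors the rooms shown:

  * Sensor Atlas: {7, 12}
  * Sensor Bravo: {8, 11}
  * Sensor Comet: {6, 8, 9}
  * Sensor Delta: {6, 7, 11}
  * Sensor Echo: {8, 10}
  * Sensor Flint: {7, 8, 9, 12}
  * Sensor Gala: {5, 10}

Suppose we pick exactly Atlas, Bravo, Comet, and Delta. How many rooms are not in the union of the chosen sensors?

2

Union of Atlas, Bravo, Comet, Delta = {6, 7, 8, 9, 11, 12}.
Not covered: 5, 10 — 2 rooms.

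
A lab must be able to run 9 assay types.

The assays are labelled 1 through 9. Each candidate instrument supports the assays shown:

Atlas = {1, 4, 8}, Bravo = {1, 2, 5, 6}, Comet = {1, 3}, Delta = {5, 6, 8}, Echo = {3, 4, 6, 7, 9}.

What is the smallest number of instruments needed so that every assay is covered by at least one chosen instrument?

3

Atlas and Bravo and Echo together: Atlas ∪ Bravo ∪ Echo = {1, 2, 3, 4, 5, 6, 7, 8, 9} — every assay is covered.
Only Bravo contains 2, so Bravo is forced; the remaining 5 assays need at least 2 more instruments (each remaining instrument adds at most 4) — so at least 3 instruments are needed, and 3 is optimal.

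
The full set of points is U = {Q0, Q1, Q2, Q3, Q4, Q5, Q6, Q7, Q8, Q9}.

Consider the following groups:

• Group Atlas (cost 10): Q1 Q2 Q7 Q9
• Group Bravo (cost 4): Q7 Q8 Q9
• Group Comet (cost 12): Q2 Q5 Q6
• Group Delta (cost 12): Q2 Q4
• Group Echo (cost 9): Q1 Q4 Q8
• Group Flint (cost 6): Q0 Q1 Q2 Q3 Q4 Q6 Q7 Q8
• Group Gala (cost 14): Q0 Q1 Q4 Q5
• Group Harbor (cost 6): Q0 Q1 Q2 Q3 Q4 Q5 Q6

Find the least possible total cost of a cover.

Bravo, Harbor together cover every point (Bravo ∪ Harbor = {Q0, Q1, Q2, Q3, Q4, Q5, Q6, Q7, Q8, Q9}); total cost 4 + 6 = 10.
The greedy pick Flint, Bravo, Harbor costs 16; no covering selection beats 10.

10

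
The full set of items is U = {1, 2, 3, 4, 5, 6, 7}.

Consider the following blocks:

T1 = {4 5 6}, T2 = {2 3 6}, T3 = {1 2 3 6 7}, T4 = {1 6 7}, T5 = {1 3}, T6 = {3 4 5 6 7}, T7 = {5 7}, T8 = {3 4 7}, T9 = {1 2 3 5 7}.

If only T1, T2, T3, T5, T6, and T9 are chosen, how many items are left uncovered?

0

Union of T1, T2, T3, T5, T6, T9 = {1, 2, 3, 4, 5, 6, 7} — that's every item, so 0 are uncovered.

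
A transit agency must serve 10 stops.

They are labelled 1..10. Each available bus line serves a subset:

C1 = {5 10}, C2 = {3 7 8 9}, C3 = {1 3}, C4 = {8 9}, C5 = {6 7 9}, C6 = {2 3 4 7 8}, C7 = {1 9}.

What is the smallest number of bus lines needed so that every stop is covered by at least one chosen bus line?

4

C1 and C5 and C6 and C7 together: C1 ∪ C5 ∪ C6 ∪ C7 = {1, 2, 3, 4, 5, 6, 7, 8, 9, 10} — every stop is covered.
Only C6 contains 2, so C6 is forced; the remaining 5 stops need at least 3 more bus lines (each remaining bus line adds at most 2) — so at least 4 bus lines are needed, and 4 is optimal.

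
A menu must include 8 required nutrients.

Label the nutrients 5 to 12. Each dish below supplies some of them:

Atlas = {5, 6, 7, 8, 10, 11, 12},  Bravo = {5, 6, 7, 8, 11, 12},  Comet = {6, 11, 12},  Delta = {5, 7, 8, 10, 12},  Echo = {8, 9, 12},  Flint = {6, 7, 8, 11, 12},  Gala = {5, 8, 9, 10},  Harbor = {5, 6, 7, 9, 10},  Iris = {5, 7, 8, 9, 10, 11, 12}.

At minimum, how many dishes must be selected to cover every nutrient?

2

Take {Bravo, Gala}. Their union is {5, 6, 7, 8, 9, 10, 11, 12}, which is all 8 nutrients.
No single dish has all 8 nutrients (the largest, Atlas, has 7), so 2 is optimal.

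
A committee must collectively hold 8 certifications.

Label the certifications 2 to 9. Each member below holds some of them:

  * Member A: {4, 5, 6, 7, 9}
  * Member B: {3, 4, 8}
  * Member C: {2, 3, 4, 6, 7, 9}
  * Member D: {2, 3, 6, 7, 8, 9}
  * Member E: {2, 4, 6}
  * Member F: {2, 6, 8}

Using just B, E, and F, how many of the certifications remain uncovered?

3

Union of B, E, F = {2, 3, 4, 6, 8}.
Not covered: 5, 7, 9 — 3 certifications.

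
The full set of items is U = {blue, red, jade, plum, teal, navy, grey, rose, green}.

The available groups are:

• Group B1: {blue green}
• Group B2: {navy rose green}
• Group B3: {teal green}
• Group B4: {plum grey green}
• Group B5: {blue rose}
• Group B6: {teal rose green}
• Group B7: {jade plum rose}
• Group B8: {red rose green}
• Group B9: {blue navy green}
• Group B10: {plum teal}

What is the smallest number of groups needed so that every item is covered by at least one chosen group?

B4 and B6 and B7 and B8 and B9 together: B4 ∪ B6 ∪ B7 ∪ B8 ∪ B9 = {blue, red, jade, plum, teal, navy, grey, rose, green} — every item is covered.
No 4 of the 10 groups cover everything (all 210 combinations miss at least one item), so 5 is optimal.

5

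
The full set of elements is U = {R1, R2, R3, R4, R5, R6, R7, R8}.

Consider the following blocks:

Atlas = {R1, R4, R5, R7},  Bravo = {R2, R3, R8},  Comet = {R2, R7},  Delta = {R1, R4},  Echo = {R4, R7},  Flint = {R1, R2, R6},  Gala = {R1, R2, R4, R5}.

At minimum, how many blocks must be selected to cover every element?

3

Atlas and Bravo and Flint together: Atlas ∪ Bravo ∪ Flint = {R1, R2, R3, R4, R5, R6, R7, R8} — every element is covered.
Only Bravo contains R3, so Bravo is forced; the remaining 5 elements need at least 2 more blocks (each remaining block adds at most 4) — so at least 3 blocks are needed, and 3 is optimal.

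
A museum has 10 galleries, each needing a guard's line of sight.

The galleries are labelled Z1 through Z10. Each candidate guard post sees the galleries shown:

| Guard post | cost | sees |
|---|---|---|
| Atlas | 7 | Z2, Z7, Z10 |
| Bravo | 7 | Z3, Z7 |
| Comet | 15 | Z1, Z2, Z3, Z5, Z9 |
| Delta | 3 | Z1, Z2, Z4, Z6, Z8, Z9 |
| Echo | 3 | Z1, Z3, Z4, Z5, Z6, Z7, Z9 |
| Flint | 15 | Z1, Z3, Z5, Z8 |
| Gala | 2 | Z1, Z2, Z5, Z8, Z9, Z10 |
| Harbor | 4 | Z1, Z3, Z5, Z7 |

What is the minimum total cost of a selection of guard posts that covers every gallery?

5

Echo, Gala together cover every gallery (Echo ∪ Gala = {Z1, Z2, Z3, Z4, Z5, Z6, Z7, Z8, Z9, Z10}); total cost 3 + 2 = 5.
No covering selection has total cost below 5.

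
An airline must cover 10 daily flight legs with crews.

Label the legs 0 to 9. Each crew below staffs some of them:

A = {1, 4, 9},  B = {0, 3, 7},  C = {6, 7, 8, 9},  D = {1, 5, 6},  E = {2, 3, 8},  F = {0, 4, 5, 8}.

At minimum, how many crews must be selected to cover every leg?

4

Take {C, D, E, F}. Their union is {0, 1, 2, 3, 4, 5, 6, 7, 8, 9}, which is all 10 legs.
Only E contains 2, so E is forced; the remaining 7 legs need at least 3 more crews (each remaining crew adds at most 3) — so at least 4 crews are needed, and 4 is optimal.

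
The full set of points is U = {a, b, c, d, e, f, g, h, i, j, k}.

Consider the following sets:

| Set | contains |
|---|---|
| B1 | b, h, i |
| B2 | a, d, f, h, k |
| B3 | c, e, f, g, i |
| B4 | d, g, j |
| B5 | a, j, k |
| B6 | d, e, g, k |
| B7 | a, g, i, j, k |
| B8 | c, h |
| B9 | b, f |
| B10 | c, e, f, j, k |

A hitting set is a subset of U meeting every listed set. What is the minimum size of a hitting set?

Take T = {f, g, h, k}. Each listed set contains at least one of these, so T is a hitting set of size 4.
No choice of 3 points meets every set, so 4 is the minimum.

4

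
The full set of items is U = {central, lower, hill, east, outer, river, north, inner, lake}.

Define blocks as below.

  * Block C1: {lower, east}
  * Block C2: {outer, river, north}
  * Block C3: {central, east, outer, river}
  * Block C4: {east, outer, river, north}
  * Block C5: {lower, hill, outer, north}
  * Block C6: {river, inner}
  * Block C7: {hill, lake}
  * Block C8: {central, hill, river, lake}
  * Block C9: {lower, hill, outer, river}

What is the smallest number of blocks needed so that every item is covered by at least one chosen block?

C4 and C6 and C8 and C9 together: C4 ∪ C6 ∪ C8 ∪ C9 = {central, lower, hill, east, outer, river, north, inner, lake} — every item is covered.
No 3 of the 9 blocks cover everything (all 84 combinations miss at least one item), so 4 is optimal.

4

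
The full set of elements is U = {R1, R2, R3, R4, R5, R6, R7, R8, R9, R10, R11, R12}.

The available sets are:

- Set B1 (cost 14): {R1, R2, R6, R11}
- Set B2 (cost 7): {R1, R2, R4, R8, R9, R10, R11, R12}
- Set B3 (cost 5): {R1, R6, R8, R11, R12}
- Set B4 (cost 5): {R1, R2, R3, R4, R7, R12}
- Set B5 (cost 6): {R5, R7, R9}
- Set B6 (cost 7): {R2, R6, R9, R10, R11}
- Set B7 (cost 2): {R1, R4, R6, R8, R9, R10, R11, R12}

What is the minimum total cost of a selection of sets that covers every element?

B4, B5, B7 together cover every element (B4 ∪ B5 ∪ B7 = {R1, R2, R3, R4, R5, R6, R7, R8, R9, R10, R11, R12}); total cost 5 + 6 + 2 = 13.
No covering selection has total cost below 13.

13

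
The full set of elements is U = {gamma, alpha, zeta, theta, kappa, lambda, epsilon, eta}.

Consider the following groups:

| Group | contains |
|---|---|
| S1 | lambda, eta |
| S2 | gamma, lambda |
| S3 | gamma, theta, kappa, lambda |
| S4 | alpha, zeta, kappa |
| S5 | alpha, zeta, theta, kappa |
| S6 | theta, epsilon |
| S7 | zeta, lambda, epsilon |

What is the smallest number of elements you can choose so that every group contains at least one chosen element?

3

Take H = {zeta, lambda, epsilon}. Each listed group contains at least one of these, so H is a hitting set of size 3.
The groups S1, S4, S6 are pairwise disjoint, so any hitting set needs a separate element for each — at least 3. Hence 3 is optimal.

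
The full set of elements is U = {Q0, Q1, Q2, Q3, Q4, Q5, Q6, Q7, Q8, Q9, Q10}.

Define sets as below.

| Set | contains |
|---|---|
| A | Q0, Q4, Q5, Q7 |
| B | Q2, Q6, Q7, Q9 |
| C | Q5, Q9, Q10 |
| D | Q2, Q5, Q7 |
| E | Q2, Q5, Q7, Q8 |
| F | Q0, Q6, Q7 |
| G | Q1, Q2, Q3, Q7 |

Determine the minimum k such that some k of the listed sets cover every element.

5

Take {A, B, C, E, G}. Their union is {Q0, Q1, Q2, Q3, Q4, Q5, Q6, Q7, Q8, Q9, Q10}, which is all 11 elements.
Only E contains Q8, so E is forced; the remaining 7 elements need at least 4 more sets (each remaining set adds at most 2) — so at least 5 sets are needed, and 5 is optimal.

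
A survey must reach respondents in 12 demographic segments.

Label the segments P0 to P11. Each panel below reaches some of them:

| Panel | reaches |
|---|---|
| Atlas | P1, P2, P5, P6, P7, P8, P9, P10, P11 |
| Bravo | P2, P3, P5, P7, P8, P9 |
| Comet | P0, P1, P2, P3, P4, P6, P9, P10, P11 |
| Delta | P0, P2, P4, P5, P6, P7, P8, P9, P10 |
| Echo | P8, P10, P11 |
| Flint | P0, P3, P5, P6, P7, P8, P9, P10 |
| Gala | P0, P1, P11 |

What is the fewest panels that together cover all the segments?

2

Take {Atlas, Comet}. Their union is {P0, P1, P2, P3, P4, P5, P6, P7, P8, P9, P10, P11}, which is all 12 segments.
No single panel has all 12 segments (the largest, Atlas, has 9), so 2 is optimal.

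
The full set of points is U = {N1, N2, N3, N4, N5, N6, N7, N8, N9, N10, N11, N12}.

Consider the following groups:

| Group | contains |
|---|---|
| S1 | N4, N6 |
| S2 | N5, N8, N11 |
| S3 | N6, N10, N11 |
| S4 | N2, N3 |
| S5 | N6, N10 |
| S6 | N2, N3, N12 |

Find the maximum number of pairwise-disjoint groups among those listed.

S2, S4, S5 are pairwise disjoint (S2={N5,N8,N11}; S4={N2,N3}; S5={N6,N10}).
Every remaining group overlaps one of these, and no 4 of the listed groups are pairwise disjoint, so 3 is the maximum.

3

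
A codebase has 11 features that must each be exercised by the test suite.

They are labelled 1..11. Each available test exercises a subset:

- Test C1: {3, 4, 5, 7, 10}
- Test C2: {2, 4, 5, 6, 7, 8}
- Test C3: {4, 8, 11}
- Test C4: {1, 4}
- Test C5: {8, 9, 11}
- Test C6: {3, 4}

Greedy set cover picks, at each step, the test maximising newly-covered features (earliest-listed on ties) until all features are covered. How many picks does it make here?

Greedy: pick C2 (covers 6 new) → pick C1 (covers 2 new) → pick C5 (covers 2 new) → pick C4 (covers 1 new). Total picks: 4.

4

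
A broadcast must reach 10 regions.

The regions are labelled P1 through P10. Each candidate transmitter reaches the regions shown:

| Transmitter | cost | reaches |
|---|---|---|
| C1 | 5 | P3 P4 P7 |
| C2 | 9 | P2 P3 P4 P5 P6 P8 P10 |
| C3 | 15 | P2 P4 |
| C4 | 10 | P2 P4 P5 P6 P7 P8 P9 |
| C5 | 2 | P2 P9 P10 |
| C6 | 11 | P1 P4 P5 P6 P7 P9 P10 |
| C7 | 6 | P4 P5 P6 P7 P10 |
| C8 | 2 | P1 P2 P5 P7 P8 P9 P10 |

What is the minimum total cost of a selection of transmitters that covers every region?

11

C2, C8 together cover every region (C2 ∪ C8 = {P1, P2, P3, P4, P5, P6, P7, P8, P9, P10}); total cost 9 + 2 = 11.
The greedy pick C8, C1, C7 costs 13; no covering selection beats 11.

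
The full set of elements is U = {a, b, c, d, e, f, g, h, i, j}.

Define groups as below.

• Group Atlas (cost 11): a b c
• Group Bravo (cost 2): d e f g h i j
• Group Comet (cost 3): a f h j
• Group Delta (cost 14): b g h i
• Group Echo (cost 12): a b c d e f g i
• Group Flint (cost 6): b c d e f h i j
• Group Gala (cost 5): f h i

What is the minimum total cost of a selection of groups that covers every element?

Bravo, Comet, Flint together cover every element (Bravo ∪ Comet ∪ Flint = {a, b, c, d, e, f, g, h, i, j}); total cost 2 + 3 + 6 = 11.
No covering selection has total cost below 11.

11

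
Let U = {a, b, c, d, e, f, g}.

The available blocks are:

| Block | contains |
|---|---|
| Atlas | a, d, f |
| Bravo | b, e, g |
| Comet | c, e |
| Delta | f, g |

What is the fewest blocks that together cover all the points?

3

Atlas and Bravo and Comet together: Atlas ∪ Bravo ∪ Comet = {a, b, c, d, e, f, g} — every point is covered.
Each block has at most 3 points, and 2·3 = 6 < 7 — so at least 3 blocks are needed, and 3 is optimal.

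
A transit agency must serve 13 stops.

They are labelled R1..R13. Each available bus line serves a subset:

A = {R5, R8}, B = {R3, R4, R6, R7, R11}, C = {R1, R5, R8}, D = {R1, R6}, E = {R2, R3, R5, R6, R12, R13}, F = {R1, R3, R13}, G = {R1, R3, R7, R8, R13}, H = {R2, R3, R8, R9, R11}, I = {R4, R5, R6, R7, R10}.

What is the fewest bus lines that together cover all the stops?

D and E and H and I together: D ∪ E ∪ H ∪ I = {R1, R2, R3, R4, R5, R6, R7, R8, R9, R10, R11, R12, R13} — every stop is covered.
Only E contains R12, so E is forced; the remaining 7 stops need at least 3 more bus lines (each remaining bus line adds at most 3) — so at least 4 bus lines are needed, and 4 is optimal.

4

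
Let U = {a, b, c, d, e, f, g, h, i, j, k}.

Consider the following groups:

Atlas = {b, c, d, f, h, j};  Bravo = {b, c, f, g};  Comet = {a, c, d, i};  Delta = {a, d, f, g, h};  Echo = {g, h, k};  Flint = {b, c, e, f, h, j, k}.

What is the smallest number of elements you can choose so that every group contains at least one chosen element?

Take T = {c, g}. Each listed group contains at least one of these, so T is a hitting set of size 2.
The groups Comet, Echo are pairwise disjoint, so any hitting set needs a separate element for each — at least 2. Hence 2 is optimal.

2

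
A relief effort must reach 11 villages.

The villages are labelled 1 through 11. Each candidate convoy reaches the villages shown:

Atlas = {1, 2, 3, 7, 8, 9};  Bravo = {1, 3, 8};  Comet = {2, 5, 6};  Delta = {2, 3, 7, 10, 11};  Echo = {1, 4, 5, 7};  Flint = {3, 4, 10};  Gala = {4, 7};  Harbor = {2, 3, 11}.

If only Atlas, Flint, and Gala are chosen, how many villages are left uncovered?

Union of Atlas, Flint, Gala = {1, 2, 3, 4, 7, 8, 9, 10}.
Not covered: 5, 6, 11 — 3 villages.

3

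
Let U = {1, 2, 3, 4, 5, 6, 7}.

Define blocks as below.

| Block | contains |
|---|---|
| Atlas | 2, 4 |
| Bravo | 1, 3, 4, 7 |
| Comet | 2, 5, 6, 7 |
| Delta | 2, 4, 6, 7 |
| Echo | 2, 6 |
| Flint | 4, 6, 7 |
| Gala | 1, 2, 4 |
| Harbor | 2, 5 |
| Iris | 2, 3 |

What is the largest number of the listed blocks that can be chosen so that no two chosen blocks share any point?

2

Bravo, Echo are pairwise disjoint (Bravo={1,3,4,7}; Echo={2,6}).
Every remaining block overlaps one of these, and no 3 of the listed blocks are pairwise disjoint, so 2 is the maximum.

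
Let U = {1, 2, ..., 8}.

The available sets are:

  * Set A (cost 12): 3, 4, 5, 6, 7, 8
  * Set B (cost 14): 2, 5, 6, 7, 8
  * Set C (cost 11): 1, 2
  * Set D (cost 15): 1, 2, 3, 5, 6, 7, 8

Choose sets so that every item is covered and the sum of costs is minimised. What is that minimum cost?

23

A, C together cover every item (A ∪ C = {1, 2, 3, 4, 5, 6, 7, 8}); total cost 12 + 11 = 23.
No covering selection has total cost below 23.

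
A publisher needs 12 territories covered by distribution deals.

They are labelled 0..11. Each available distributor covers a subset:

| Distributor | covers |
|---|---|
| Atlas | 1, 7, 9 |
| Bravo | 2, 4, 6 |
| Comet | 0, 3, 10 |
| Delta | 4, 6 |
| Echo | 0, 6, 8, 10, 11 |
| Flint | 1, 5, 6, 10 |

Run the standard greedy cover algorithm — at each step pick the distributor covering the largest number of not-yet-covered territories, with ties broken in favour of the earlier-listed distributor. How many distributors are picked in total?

Greedy: pick Echo (covers 5 new) → pick Atlas (covers 3 new) → pick Bravo (covers 2 new) → pick Comet (covers 1 new) → pick Flint (covers 1 new). Total picks: 5.

5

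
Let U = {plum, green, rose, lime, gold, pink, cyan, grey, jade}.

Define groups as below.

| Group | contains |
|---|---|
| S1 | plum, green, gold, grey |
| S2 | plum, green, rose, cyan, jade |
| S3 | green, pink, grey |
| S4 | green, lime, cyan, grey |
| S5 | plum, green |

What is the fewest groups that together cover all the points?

4

S1 and S2 and S3 and S4 together: S1 ∪ S2 ∪ S3 ∪ S4 = {plum, green, rose, lime, gold, pink, cyan, grey, jade} — every point is covered.
No 3 of the 5 groups cover everything (all 10 combinations miss at least one point), so 4 is optimal.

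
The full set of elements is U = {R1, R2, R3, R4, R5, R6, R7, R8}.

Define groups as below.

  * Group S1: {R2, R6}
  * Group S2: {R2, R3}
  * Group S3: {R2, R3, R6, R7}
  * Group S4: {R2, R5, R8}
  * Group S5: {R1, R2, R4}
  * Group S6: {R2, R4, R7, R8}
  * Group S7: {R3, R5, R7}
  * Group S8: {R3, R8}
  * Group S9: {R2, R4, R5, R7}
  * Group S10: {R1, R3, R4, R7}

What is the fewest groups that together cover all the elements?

3

S3 and S4 and S5 together: S3 ∪ S4 ∪ S5 = {R1, R2, R3, R4, R5, R6, R7, R8} — every element is covered.
No 2 of the 10 groups cover everything (all 45 combinations miss at least one element), so 3 is optimal.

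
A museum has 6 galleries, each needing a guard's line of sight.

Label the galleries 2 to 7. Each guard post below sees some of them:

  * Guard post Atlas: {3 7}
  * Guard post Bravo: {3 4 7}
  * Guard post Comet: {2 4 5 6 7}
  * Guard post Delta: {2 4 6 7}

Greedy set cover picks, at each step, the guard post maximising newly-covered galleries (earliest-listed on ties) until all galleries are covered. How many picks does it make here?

2

Greedy: pick Comet (covers 5 new) → pick Atlas (covers 1 new). Total picks: 2.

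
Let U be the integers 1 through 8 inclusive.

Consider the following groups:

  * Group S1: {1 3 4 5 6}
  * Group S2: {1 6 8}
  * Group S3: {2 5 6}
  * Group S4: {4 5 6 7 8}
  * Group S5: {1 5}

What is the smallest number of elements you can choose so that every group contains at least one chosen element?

H = {5, 6} meets every group (each contains at least one member of H), and |H| = 2.
No single element lies in every group, so at least 2 are needed and 2 is optimal.

2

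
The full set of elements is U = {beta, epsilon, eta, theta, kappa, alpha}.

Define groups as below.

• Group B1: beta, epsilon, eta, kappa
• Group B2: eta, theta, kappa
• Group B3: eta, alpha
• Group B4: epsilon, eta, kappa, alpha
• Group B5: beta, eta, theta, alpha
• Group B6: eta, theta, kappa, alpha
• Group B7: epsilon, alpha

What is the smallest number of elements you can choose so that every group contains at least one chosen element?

2

Take H = {eta, alpha}. Each listed group contains at least one of these, so H is a hitting set of size 2.
The groups B2, B7 are pairwise disjoint, so any hitting set needs a separate element for each — at least 2. Hence 2 is optimal.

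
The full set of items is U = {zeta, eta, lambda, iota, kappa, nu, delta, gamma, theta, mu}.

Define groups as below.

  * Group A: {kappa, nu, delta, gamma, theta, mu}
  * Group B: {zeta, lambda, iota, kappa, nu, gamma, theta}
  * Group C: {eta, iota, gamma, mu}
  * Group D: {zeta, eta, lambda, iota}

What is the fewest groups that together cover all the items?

2

Take {A, D}. Their union is {zeta, eta, lambda, iota, kappa, nu, delta, gamma, theta, mu}, which is all 10 items.
No single group has all 10 items (the largest, B, has 7), so 2 is optimal.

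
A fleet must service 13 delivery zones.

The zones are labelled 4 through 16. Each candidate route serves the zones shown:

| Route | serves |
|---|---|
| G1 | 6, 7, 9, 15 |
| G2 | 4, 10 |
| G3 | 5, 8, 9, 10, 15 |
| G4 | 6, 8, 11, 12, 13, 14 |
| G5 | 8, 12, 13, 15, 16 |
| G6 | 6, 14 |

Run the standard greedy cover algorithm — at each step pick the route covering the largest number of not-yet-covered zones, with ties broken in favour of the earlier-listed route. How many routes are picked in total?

Greedy: pick G4 (covers 6 new) → pick G3 (covers 4 new) → pick G1 (covers 1 new) → pick G2 (covers 1 new) → pick G5 (covers 1 new). Total picks: 5.

5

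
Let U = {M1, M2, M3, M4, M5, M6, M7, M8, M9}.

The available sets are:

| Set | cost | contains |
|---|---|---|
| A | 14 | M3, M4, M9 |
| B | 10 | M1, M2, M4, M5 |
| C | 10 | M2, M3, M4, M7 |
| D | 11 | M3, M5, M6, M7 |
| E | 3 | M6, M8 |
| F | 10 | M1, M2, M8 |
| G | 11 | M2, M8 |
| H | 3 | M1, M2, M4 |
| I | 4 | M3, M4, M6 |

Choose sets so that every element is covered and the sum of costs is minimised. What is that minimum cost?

31

A, D, E, H together cover every element (A ∪ D ∪ E ∪ H = {M1, M2, M3, M4, M5, M6, M7, M8, M9}); total cost 14 + 11 + 3 + 3 = 31.
No covering selection has total cost below 31.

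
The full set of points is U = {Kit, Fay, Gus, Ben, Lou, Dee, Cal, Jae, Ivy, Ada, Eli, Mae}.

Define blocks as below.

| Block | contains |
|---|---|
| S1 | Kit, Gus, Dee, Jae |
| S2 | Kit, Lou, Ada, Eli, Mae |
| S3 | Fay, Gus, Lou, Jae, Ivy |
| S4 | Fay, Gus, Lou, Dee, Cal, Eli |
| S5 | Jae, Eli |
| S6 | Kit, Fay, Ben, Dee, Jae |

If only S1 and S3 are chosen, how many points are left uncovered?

5

Union of S1, S3 = {Kit, Fay, Gus, Lou, Dee, Jae, Ivy}.
Not covered: Ben, Cal, Ada, Eli, Mae — 5 points.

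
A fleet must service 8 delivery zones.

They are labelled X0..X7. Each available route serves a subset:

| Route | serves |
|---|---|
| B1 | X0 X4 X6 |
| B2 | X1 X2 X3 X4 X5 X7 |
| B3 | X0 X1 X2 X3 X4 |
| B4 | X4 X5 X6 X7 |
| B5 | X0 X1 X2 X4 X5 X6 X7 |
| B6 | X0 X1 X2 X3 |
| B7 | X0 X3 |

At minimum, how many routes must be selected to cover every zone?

Take {B3, B5}. Their union is {X0, X1, X2, X3, X4, X5, X6, X7}, which is all 8 zones.
No single route has all 8 zones (the largest, B5, has 7), so 2 is optimal.

2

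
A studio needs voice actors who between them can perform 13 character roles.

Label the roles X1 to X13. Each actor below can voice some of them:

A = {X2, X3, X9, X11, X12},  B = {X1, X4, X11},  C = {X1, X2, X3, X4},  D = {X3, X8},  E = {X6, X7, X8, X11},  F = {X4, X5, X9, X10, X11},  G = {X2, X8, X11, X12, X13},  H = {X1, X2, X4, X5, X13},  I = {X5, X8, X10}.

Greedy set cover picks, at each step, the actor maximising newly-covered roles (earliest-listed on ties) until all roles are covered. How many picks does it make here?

4

Greedy: pick A (covers 5 new) → pick H (covers 4 new) → pick E (covers 3 new) → pick F (covers 1 new). Total picks: 4.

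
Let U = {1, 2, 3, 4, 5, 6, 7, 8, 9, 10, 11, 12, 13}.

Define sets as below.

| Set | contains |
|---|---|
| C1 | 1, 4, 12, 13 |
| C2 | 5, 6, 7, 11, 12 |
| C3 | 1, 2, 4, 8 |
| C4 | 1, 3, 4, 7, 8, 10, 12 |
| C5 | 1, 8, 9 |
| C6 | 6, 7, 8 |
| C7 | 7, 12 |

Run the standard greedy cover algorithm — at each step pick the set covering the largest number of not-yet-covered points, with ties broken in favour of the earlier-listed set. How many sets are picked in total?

5

Greedy: pick C4 (covers 7 new) → pick C2 (covers 3 new) → pick C1 (covers 1 new) → pick C3 (covers 1 new) → pick C5 (covers 1 new). Total picks: 5.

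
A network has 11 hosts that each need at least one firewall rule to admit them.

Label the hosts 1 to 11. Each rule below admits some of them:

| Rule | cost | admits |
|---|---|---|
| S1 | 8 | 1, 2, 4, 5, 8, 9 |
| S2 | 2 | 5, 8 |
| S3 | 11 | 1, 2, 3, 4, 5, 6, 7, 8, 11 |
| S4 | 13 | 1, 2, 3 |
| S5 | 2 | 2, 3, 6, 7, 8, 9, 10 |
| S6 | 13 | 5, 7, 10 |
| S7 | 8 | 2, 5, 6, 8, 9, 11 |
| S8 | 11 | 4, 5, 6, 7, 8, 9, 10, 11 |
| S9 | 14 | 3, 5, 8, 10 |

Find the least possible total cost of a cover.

13

S3, S5 together cover every host (S3 ∪ S5 = {1, 2, 3, 4, 5, 6, 7, 8, 9, 10, 11}); total cost 11 + 2 = 13.
The greedy pick S5, S2, S3 costs 15; no covering selection beats 13.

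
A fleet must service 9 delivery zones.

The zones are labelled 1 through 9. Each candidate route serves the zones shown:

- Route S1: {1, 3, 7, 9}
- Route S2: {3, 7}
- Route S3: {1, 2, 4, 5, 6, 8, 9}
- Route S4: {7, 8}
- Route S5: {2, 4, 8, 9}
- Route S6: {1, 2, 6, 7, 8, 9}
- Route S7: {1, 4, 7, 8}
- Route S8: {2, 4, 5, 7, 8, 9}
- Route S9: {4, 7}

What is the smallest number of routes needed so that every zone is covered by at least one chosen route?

S2 and S3 together: S2 ∪ S3 = {1, 2, 3, 4, 5, 6, 7, 8, 9} — every zone is covered.
No single route has all 9 zones (the largest, S3, has 7), so 2 is optimal.

2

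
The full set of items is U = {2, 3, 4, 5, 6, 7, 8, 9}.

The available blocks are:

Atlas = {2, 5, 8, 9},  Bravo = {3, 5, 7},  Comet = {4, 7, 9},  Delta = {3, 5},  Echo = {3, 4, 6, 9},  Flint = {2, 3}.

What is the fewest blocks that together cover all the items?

Take {Atlas, Bravo, Echo}. Their union is {2, 3, 4, 5, 6, 7, 8, 9}, which is all 8 items.
Only Echo contains 6, so Echo is forced; the remaining 4 items need at least 2 more blocks (each remaining block adds at most 3) — so at least 3 blocks are needed, and 3 is optimal.

3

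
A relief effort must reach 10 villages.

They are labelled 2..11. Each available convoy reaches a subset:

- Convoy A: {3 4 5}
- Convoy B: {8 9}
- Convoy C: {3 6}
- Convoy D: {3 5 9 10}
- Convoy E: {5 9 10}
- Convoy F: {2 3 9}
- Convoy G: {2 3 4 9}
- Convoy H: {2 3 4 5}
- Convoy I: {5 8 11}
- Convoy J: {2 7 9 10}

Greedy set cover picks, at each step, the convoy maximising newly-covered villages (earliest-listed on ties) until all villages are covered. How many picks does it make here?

5

Greedy: pick D (covers 4 new) → pick G (covers 2 new) → pick I (covers 2 new) → pick C (covers 1 new) → pick J (covers 1 new). Total picks: 5.
(The true minimum cover uses only 4 convoys, so greedy is not optimal here.)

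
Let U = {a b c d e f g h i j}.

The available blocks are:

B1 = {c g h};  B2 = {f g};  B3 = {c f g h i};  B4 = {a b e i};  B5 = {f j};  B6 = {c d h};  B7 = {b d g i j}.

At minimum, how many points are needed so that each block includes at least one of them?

3

T = {b, c, f} meets every block (each contains at least one member of T), and |T| = 3.
The blocks B1, B4, B5 are pairwise disjoint, so any hitting set needs a separate point for each — at least 3. Hence 3 is optimal.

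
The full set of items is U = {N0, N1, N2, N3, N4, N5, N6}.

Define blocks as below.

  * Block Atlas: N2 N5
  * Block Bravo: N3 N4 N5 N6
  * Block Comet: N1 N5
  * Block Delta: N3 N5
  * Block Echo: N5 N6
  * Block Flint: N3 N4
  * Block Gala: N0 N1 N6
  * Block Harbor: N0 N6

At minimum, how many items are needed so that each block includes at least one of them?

Take H = {N0, N3, N5}. Each listed block contains at least one of these, so H is a hitting set of size 3.
The blocks Atlas, Flint, Gala are pairwise disjoint, so any hitting set needs a separate item for each — at least 3. Hence 3 is optimal.

3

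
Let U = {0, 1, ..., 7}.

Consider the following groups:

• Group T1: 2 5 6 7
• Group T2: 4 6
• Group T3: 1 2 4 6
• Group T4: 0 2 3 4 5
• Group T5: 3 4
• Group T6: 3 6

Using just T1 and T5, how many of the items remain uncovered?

Union of T1, T5 = {2, 3, 4, 5, 6, 7}.
Not covered: 0, 1 — 2 items.

2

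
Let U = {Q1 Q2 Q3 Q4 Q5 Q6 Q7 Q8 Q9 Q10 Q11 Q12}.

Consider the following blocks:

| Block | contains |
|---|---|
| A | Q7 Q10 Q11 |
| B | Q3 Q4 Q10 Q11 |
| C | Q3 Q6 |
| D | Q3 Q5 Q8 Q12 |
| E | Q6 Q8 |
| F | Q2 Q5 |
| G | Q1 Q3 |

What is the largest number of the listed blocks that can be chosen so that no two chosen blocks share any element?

4

A, E, F, G are pairwise disjoint (A={Q7,Q10,Q11}; E={Q6,Q8}; F={Q2,Q5}; G={Q1,Q3}).
Every remaining block overlaps one of these, and no 5 of the listed blocks are pairwise disjoint, so 4 is the maximum.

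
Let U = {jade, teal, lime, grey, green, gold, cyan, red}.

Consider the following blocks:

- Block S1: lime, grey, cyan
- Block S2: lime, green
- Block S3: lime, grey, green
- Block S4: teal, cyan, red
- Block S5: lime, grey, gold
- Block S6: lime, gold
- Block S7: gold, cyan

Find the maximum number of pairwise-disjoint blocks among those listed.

S4, S5 are pairwise disjoint (S4={teal,cyan,red}; S5={lime,grey,gold}).
Every remaining block overlaps one of these, and no 3 of the listed blocks are pairwise disjoint, so 2 is the maximum.

2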